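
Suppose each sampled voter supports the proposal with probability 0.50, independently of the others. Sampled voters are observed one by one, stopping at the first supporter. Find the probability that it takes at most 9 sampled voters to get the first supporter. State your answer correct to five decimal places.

0.99805

Y = number of sampled voters to the first success; geometric, p = 0.50.
P(Y ≤ 9) = 1 − (1−p)^9 = 1 − 0.0019531 = 0.9980469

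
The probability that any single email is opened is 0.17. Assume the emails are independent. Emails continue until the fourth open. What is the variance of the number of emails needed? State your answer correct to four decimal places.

114.8789

Y = total emails until the fourth success; negative binomial with r=4, p=0.17.
Var(Y) = r(1−p)/p² = 4·0.83 / 0.17² = 114.878893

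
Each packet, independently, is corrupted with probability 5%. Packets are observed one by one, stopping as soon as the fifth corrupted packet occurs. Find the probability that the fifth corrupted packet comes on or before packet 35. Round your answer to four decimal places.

0.0290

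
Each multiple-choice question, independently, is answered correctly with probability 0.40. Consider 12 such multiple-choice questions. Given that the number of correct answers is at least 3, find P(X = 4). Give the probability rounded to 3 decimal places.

X ~ Binomial(12, 0.40). Want P(X=4 | X≥3) = P(X=4) / P(X≥3).
P(X=4) = C(12,4)·0.40^4·0.60^8 = 0.21284
P(X≥3) = 1 − 0.00218 − 0.01741 − 0.06385 = 0.91656
Ratio = 0.21284 / 0.91656 = 0.23222

0.232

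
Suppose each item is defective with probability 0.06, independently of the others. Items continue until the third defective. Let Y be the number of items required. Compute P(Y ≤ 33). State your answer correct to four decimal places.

0.3177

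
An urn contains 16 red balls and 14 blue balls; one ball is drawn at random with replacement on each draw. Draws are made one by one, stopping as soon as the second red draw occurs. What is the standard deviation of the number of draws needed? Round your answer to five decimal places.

1.81142

Y = total draws until the second success; negative binomial with r=2, p=0.533333.
SD(Y) = √[r(1−p)/p²] = √(3.2812500) = 1.8114221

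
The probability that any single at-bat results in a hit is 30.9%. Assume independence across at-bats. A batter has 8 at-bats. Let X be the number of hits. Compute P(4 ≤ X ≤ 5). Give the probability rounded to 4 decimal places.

0.1975

X ~ Binomial(8, 0.309); P(4 ≤ X ≤ 5) = Σ C(8,k) p^k (1−p)^(8−k) over k:
  k=4: C(8,4)·0.309^4·0.691^4 = 0.145494
  k=5: C(8,5)·0.309^5·0.691^3 = 0.052049
Total = 0.197543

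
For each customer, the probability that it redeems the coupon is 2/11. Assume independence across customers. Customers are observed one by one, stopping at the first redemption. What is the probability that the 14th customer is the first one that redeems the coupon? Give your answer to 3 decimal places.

0.013

Geometric (trials to first success), p = 0.181818.
P(Y = 14) = (1−p)^13 · p = 0.073629 · 0.181818 = 0.01339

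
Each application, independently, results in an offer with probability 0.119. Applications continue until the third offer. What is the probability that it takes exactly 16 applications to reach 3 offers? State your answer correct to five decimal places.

Y = trial on which the third success occurs; negative binomial, r=3, p=0.119.
P(Y=16) = C(15,2) · p^3 · (1−p)^13
= 105 · 0.0016852 · 0.19261 = 0.0340814

0.03408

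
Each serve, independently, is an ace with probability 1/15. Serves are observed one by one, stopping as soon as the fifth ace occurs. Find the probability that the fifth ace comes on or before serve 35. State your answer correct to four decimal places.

0.0807

Finishing within 35 serves ⇔ at least 5 successes in the first 35. With X ~ Binomial(35, 0.066667), P(Y ≤ 35) = 1 − P(X ≤ 4).
  k=0: C(35,0)·0.066667^0·0.933333^35 = 0.089390
  k=1: C(35,1)·0.066667^1·0.933333^34 = 0.223474
  k=2: C(35,2)·0.066667^2·0.933333^33 = 0.271361
  k=3: C(35,3)·0.066667^3·0.933333^32 = 0.213213
  k=4: C(35,4)·0.066667^4·0.933333^31 = 0.121836
1 − 0.919273 = 0.080727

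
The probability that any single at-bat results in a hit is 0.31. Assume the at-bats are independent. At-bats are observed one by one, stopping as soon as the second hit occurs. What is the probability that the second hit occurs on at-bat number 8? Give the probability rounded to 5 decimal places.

Y = trial on which the second success occurs; negative binomial, r=2, p=0.31.
P(Y=8) = C(7,1) · p^2 · (1−p)^6
= 7 · 0.0961 · 0.10792 = 0.0725965

0.07260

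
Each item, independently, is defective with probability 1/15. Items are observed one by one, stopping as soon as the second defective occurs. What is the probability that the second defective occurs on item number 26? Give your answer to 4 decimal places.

0.0212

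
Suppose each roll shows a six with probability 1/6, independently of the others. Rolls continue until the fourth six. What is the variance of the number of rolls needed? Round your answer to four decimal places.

Y = total rolls until the fourth success; negative binomial with r=4, p=0.166667.
Var(Y) = r(1−p)/p² = 4·0.833333 / 0.166667² = 120.000000

120.0000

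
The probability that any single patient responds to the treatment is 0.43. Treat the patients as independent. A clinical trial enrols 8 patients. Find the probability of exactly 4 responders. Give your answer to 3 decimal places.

X ~ Binomial(n=8, p=0.43).
P(X=4) = C(8,4) · p^4 · (1−p)^4
= 70 · 0.034188 · 0.10556 = 0.25262

0.253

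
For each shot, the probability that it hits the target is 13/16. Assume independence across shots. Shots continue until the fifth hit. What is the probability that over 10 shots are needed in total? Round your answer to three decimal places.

Needing more than 10 shots ⇔ fewer than 5 successes in the first 10. With X ~ Binomial(10, 0.8125), P(Y > 10) = P(X ≤ 4).
  k=0: C(10,0)·0.8125^0·0.1875^10 = 0.00000
  k=1: C(10,1)·0.8125^1·0.1875^9 = 0.00000
  k=2: C(10,2)·0.8125^2·0.1875^8 = 0.00005
  k=3: C(10,3)·0.8125^3·0.1875^7 = 0.00052
  k=4: C(10,4)·0.8125^4·0.1875^6 = 0.00398
P(X ≤ 4) = 0.00455

0.005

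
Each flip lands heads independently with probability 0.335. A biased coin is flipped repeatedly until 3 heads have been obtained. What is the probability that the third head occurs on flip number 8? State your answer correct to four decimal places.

Y = trial on which the third success occurs; negative binomial, r=3, p=0.335.
P(Y=8) = C(7,2) · p^3 · (1−p)^5
= 21 · 0.037595 · 0.13005 = 0.102674

0.1027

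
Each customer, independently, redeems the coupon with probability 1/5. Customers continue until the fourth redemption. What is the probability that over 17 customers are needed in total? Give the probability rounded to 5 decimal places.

Needing more than 17 customers ⇔ fewer than 4 successes in the first 17. With X ~ Binomial(17, 0.20), P(Y > 17) = P(X ≤ 3).
  k=0: C(17,0)·0.20^0·0.80^17 = 0.0225180
  k=1: C(17,1)·0.20^1·0.80^16 = 0.0957015
  k=2: C(17,2)·0.20^2·0.80^15 = 0.1914030
  k=3: C(17,3)·0.20^3·0.80^14 = 0.2392537
P(X ≤ 3) = 0.5488762

0.54888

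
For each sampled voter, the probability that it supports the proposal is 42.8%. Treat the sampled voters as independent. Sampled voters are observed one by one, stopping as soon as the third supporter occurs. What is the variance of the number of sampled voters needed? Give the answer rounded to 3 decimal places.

Y = total sampled voters until the third success; negative binomial with r=3, p=0.428.
Var(Y) = r(1−p)/p² = 3·0.572 / 0.428² = 9.36763

9.368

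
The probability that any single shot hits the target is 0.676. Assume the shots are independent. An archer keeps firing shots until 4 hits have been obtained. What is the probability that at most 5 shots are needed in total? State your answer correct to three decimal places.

0.479

Finishing within 5 shots ⇔ at least 4 successes in the first 5. With X ~ Binomial(5, 0.676), P(Y ≤ 5) = 1 − P(X ≤ 3).
  k=0: C(5,0)·0.676^0·0.324^5 = 0.00357
  k=1: C(5,1)·0.676^1·0.324^4 = 0.03725
  k=2: C(5,2)·0.676^2·0.324^3 = 0.15543
  k=3: C(5,3)·0.676^3·0.324^2 = 0.32429
1 − 0.52053 = 0.47947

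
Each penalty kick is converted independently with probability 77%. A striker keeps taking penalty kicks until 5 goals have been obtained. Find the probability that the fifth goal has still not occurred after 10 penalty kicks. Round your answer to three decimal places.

Needing more than 10 penalty kicks ⇔ fewer than 5 successes in the first 10. With X ~ Binomial(10, 0.77), P(Y > 10) = P(X ≤ 4).
  k=0: C(10,0)·0.77^0·0.23^10 = 0.00000
  k=1: C(10,1)·0.77^1·0.23^9 = 0.00001
  k=2: C(10,2)·0.77^2·0.23^8 = 0.00021
  k=3: C(10,3)·0.77^3·0.23^7 = 0.00187
  k=4: C(10,4)·0.77^4·0.23^6 = 0.01093
P(X ≤ 4) = 0.01302

0.013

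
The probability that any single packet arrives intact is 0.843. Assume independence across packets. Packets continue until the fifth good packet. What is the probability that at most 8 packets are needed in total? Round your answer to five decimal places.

0.97501

Finishing within 8 packets ⇔ at least 5 successes in the first 8. With X ~ Binomial(8, 0.843), P(Y ≤ 8) = 1 − P(X ≤ 4).
  k=0: C(8,0)·0.843^0·0.157^8 = 0.0000004
  k=1: C(8,1)·0.843^1·0.157^7 = 0.0000159
  k=2: C(8,2)·0.843^2·0.157^6 = 0.0002980
  k=3: C(8,3)·0.843^3·0.157^5 = 0.0032001
  k=4: C(8,4)·0.843^4·0.157^4 = 0.0214786
1 − 0.0249930 = 0.9750070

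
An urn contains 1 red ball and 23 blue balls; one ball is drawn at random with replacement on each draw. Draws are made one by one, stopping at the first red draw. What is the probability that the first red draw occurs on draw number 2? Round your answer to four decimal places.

0.0399

Geometric (trials to first success), p = 0.041667.
P(Y = 2) = (1−p)^1 · p = 0.95833 · 0.041667 = 0.039931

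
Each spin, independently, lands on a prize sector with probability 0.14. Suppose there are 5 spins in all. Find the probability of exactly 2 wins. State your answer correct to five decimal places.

X ~ Binomial(n=5, p=0.14).
P(X=2) = C(5,2) · p^2 · (1−p)^3
= 10 · 0.0196 · 0.63606 = 0.1246670

0.12467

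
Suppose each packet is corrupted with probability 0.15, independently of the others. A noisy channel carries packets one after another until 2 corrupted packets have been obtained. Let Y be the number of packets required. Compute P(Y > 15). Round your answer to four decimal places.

Needing more than 15 packets ⇔ fewer than 2 successes in the first 15. With X ~ Binomial(15, 0.15), P(Y > 15) = P(X ≤ 1).
  k=0: C(15,0)·0.15^0·0.85^15 = 0.087354
  k=1: C(15,1)·0.15^1·0.85^14 = 0.231232
P(X ≤ 1) = 0.318586

0.3186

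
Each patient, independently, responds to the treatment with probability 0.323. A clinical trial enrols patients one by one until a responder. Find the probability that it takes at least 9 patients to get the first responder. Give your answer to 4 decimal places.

Y = number of patients to the first success; geometric, p = 0.323.
P(Y > 8) = P(first 8 all fail) = (1−p)^8 = 0.044128

0.0441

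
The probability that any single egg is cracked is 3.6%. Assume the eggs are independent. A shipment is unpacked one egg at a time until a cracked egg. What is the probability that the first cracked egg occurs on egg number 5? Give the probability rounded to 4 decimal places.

Geometric (trials to first success), p = 0.036.
P(Y = 5) = (1−p)^4 · p = 0.86359 · 0.036 = 0.031089

0.0311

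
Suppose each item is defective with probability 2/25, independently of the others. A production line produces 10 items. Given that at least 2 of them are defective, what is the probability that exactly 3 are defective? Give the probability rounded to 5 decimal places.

X ~ Binomial(10, 0.08). Want P(X=3 | X≥2) = P(X=3) / P(X≥2).
P(X=3) = C(10,3)·0.08^3·0.92^7 = 0.0342741
P(X≥2) = 1 − 0.4343885 − 0.3777291 = 0.1878825
Ratio = 0.0342741 / 0.1878825 = 0.1824231

0.18242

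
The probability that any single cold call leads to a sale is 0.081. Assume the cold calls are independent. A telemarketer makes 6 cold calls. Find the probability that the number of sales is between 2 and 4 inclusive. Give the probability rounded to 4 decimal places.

0.0790

X ~ Binomial(6, 0.081); P(2 ≤ X ≤ 4) = Σ C(6,k) p^k (1−p)^(6−k) over k:
  k=2: C(6,2)·0.081^2·0.919^4 = 0.070198
  k=3: C(6,3)·0.081^3·0.919^3 = 0.008250
  k=4: C(6,4)·0.081^4·0.919^2 = 0.000545
Total = 0.078993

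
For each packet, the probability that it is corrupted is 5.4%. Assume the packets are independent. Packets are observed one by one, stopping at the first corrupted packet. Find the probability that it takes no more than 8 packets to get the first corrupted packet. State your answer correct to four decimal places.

Y = number of packets to the first success; geometric, p = 0.054.
P(Y ≤ 8) = 1 − (1−p)^8 = 1 − 0.641400 = 0.358600

0.3586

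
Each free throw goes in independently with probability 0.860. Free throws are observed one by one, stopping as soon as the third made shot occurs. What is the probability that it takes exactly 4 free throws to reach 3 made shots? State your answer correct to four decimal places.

0.2671

Y = trial on which the third success occurs; negative binomial, r=3, p=0.86.
P(Y=4) = C(3,2) · p^3 · (1−p)^1
= 3 · 0.63606 · 0.14 = 0.267144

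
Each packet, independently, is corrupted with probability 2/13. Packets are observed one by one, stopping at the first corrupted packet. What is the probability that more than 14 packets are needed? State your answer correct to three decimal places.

Y = number of packets to the first success; geometric, p = 0.153846.
P(Y > 14) = P(first 14 all fail) = (1−p)^14 = 0.09645

0.096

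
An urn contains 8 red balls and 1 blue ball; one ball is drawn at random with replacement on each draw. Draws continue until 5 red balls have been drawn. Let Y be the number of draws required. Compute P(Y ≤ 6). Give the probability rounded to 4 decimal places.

Finishing within 6 draws ⇔ at least 5 successes in the first 6. With X ~ Binomial(6, 0.888889), P(Y ≤ 6) = 1 − P(X ≤ 4).
  k=0: C(6,0)·0.888889^0·0.111111^6 = 0.000002
  k=1: C(6,1)·0.888889^1·0.111111^5 = 0.000090
  k=2: C(6,2)·0.888889^2·0.111111^4 = 0.001806
  k=3: C(6,3)·0.888889^3·0.111111^3 = 0.019268
  k=4: C(6,4)·0.888889^4·0.111111^2 = 0.115610
1 − 0.136777 = 0.863223

0.8632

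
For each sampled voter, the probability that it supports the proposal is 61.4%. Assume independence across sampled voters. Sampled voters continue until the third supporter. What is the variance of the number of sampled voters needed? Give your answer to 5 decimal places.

3.07165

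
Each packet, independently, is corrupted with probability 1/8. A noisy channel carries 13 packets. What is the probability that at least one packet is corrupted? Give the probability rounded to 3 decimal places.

P(at least one) = 1 − P(none) = 1 − (1 − 0.125)^13
= 1 − 0.17624 = 0.82376

0.824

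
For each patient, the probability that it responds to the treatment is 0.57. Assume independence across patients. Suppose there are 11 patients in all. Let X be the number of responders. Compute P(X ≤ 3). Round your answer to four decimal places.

0.0461

X ~ Binomial(11, 0.57); P(X ≤ 3) = Σ C(11,k) p^k (1−p)^(11−k) over k:
  k=0: C(11,0)·0.57^0·0.43^11 = 0.000093
  k=1: C(11,1)·0.57^1·0.43^10 = 0.001355
  k=2: C(11,2)·0.57^2·0.43^9 = 0.008981
  k=3: C(11,3)·0.57^3·0.43^8 = 0.035715
Total = 0.046145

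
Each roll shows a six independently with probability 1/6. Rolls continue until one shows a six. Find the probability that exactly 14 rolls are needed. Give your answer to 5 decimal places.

Geometric (trials to first success), p = 0.166667.
P(Y = 14) = (1−p)^13 · p = 0.093464 · 0.166667 = 0.0155773

0.01558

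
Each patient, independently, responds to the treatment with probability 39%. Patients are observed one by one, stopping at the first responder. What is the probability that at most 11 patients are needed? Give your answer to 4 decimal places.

Y = number of patients to the first success; geometric, p = 0.39.
P(Y ≤ 11) = 1 − (1−p)^11 = 1 − 0.004351 = 0.995649

0.9956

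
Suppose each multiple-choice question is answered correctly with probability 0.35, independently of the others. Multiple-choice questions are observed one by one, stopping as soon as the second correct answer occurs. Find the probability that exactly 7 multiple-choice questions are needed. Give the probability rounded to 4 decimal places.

Y = trial on which the second success occurs; negative binomial, r=2, p=0.35.
P(Y=7) = C(6,1) · p^2 · (1−p)^5
= 6 · 0.1225 · 0.11603 = 0.085281

0.0853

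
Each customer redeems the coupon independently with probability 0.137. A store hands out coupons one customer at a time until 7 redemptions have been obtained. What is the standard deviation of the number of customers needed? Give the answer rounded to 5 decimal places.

Y = total customers until the seventh success; negative binomial with r=7, p=0.137.
SD(Y) = √[r(1−p)/p²] = √(321.8605147) = 17.9404714

17.94047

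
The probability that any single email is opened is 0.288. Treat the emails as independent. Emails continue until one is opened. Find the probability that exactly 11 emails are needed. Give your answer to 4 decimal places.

Geometric (trials to first success), p = 0.288.
P(Y = 11) = (1−p)^10 · p = 0.033481 · 0.288 = 0.009643

0.0096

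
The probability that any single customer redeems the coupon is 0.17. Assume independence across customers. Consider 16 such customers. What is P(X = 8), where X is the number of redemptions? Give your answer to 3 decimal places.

X ~ Binomial(n=16, p=0.17).
P(X=8) = C(16,8) · p^8 · (1−p)^8
= 12870 · 6.9758e-07 · 0.22523 = 0.00202

0.002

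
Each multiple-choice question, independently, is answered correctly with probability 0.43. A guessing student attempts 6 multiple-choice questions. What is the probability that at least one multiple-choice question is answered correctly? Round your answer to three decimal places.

P(at least one) = 1 − P(none) = 1 − (1 − 0.43)^6
= 1 − 0.03430 = 0.96570

0.966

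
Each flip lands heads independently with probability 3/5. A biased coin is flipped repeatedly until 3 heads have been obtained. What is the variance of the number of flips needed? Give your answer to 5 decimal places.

3.33333

Y = total flips until the third success; negative binomial with r=3, p=0.60.
Var(Y) = r(1−p)/p² = 3·0.40 / 0.60² = 3.3333333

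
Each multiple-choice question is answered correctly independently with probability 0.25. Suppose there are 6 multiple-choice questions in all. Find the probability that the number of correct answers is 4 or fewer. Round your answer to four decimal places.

X ~ Binomial(6, 0.25); P(X ≤ 4) = Σ C(6,k) p^k (1−p)^(6−k) over k:
  k=0: C(6,0)·0.25^0·0.75^6 = 0.177979
  k=1: C(6,1)·0.25^1·0.75^5 = 0.355957
  k=2: C(6,2)·0.25^2·0.75^4 = 0.296631
  k=3: C(6,3)·0.25^3·0.75^3 = 0.131836
  k=4: C(6,4)·0.25^4·0.75^2 = 0.032959
Total = 0.995361

0.9954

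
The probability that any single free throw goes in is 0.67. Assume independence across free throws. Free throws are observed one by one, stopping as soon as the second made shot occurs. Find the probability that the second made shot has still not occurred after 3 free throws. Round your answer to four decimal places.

Needing more than 3 free throws ⇔ fewer than 2 successes in the first 3. With X ~ Binomial(3, 0.67), P(Y > 3) = P(X ≤ 1).
  k=0: C(3,0)·0.67^0·0.33^3 = 0.035937
  k=1: C(3,1)·0.67^1·0.33^2 = 0.218889
P(X ≤ 1) = 0.254826

0.2548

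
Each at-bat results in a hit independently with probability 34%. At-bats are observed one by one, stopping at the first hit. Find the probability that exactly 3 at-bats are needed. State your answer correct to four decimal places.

0.1481

Geometric (trials to first success), p = 0.34.
P(Y = 3) = (1−p)^2 · p = 0.4356 · 0.34 = 0.148104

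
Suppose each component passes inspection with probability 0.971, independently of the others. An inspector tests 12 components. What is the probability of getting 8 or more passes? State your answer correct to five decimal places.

0.99999

X ~ Binomial(12, 0.971); P(X ≥ 8) = Σ C(12,k) p^k (1−p)^(12−k) over k:
  k=8: C(12,8)·0.971^8·0.029^4 = 0.0002767
  k=9: C(12,9)·0.971^9·0.029^3 = 0.0041171
  k=10: C(12,10)·0.971^10·0.029^2 = 0.0413554
  k=11: C(12,11)·0.971^11·0.029^1 = 0.2517623
  k=12: C(12,12)·0.971^12·0.029^0 = 0.7024748
Total = 0.9999863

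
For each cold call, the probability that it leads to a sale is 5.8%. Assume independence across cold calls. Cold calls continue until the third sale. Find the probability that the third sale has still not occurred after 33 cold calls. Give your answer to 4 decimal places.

0.7007

Needing more than 33 cold calls ⇔ fewer than 3 successes in the first 33. With X ~ Binomial(33, 0.058), P(Y > 33) = P(X ≤ 2).
  k=0: C(33,0)·0.058^0·0.942^33 = 0.139213
  k=1: C(33,1)·0.058^1·0.942^32 = 0.282860
  k=2: C(33,2)·0.058^2·0.942^31 = 0.278656
P(X ≤ 2) = 0.700728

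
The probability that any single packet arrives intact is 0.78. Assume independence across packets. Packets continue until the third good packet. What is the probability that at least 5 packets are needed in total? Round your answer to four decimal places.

0.2122

Needing more than 4 packets ⇔ fewer than 3 successes in the first 4. With X ~ Binomial(4, 0.78), P(Y > 4) = P(X ≤ 2).
  k=0: C(4,0)·0.78^0·0.22^4 = 0.002343
  k=1: C(4,1)·0.78^1·0.22^3 = 0.033222
  k=2: C(4,2)·0.78^2·0.22^2 = 0.176679
P(X ≤ 2) = 0.212244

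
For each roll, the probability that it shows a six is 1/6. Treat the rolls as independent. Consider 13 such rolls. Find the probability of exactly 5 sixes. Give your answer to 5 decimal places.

0.03849

X ~ Binomial(n=13, p=0.166667).
P(X=5) = C(13,5) · p^5 · (1−p)^8
= 1287 · 0.0001286 · 0.23257 = 0.0384922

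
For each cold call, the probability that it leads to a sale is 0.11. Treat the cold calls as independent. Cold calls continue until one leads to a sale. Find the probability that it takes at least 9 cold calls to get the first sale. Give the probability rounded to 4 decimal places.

Y = number of cold calls to the first success; geometric, p = 0.11.
P(Y > 8) = P(first 8 all fail) = (1−p)^8 = 0.393659

0.3937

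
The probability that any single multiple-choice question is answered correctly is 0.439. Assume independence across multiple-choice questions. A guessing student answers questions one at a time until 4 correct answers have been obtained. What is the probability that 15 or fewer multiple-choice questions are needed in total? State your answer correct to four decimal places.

0.9494

Finishing within 15 multiple-choice questions ⇔ at least 4 successes in the first 15. With X ~ Binomial(15, 0.439), P(Y ≤ 15) = 1 − P(X ≤ 3).
  k=0: C(15,0)·0.439^0·0.561^15 = 0.000172
  k=1: C(15,1)·0.439^1·0.561^14 = 0.002014
  k=2: C(15,2)·0.439^2·0.561^13 = 0.011032
  k=3: C(15,3)·0.439^3·0.561^12 = 0.037408
1 − 0.050625 = 0.949375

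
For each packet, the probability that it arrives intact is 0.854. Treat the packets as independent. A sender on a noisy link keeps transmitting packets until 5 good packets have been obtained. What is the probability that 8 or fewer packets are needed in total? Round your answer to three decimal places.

0.981

Finishing within 8 packets ⇔ at least 5 successes in the first 8. With X ~ Binomial(8, 0.854), P(Y ≤ 8) = 1 − P(X ≤ 4).
  k=0: C(8,0)·0.854^0·0.146^8 = 0.00000
  k=1: C(8,1)·0.854^1·0.146^7 = 0.00001
  k=2: C(8,2)·0.854^2·0.146^6 = 0.00020
  k=3: C(8,3)·0.854^3·0.146^5 = 0.00231
  k=4: C(8,4)·0.854^4·0.146^4 = 0.01692
1 − 0.01944 = 0.98056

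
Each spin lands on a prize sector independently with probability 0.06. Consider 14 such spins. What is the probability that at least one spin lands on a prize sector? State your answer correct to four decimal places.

P(at least one) = 1 − P(none) = 1 − (1 − 0.06)^14
= 1 − 0.420523 = 0.579477

0.5795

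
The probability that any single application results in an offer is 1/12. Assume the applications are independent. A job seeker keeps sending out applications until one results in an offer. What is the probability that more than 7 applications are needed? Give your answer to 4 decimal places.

Y = number of applications to the first success; geometric, p = 0.083333.
P(Y > 7) = P(first 7 all fail) = (1−p)^7 = 0.543851

0.5439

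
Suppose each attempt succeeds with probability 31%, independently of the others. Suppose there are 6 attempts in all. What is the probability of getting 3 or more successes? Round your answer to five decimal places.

X ~ Binomial(6, 0.31); P(X ≥ 3) = Σ C(6,k) p^k (1−p)^(6−k) over k:
  k=3: C(6,3)·0.31^3·0.69^3 = 0.1957322
  k=4: C(6,4)·0.31^4·0.69^2 = 0.0659533
  k=5: C(6,5)·0.31^5·0.69^1 = 0.0118525
  k=6: C(6,6)·0.31^6·0.69^0 = 0.0008875
Total = 0.2744255

0.27443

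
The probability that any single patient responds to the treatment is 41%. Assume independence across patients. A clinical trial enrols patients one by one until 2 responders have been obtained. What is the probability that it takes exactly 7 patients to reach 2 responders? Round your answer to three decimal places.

0.072

Y = trial on which the second success occurs; negative binomial, r=2, p=0.41.
P(Y=7) = C(6,1) · p^2 · (1−p)^5
= 6 · 0.1681 · 0.071492 = 0.07211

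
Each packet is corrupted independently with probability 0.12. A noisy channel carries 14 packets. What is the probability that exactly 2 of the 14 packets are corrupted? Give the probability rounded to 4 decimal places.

X ~ Binomial(n=14, p=0.12).
P(X=2) = C(14,2) · p^2 · (1−p)^12
= 91 · 0.0144 · 0.21567 = 0.282615

0.2826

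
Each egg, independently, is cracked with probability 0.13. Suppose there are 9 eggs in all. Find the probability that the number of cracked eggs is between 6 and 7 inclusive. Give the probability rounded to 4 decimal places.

0.0003

X ~ Binomial(9, 0.13); P(6 ≤ X ≤ 7) = Σ C(9,k) p^k (1−p)^(9−k) over k:
  k=6: C(9,6)·0.13^6·0.87^3 = 0.000267
  k=7: C(9,7)·0.13^7·0.87^2 = 0.000017
Total = 0.000284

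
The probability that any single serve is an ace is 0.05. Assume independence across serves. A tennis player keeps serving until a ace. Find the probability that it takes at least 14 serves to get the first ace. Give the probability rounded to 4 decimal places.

0.5133

Y = number of serves to the first success; geometric, p = 0.05.
P(Y > 13) = P(first 13 all fail) = (1−p)^13 = 0.513342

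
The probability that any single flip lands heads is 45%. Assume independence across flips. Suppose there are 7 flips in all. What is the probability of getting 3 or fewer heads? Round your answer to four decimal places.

0.6083

X ~ Binomial(7, 0.45); P(X ≤ 3) = Σ C(7,k) p^k (1−p)^(7−k) over k:
  k=0: C(7,0)·0.45^0·0.55^7 = 0.015224
  k=1: C(7,1)·0.45^1·0.55^6 = 0.087194
  k=2: C(7,2)·0.45^2·0.55^5 = 0.214022
  k=3: C(7,3)·0.45^3·0.55^4 = 0.291848
Total = 0.608288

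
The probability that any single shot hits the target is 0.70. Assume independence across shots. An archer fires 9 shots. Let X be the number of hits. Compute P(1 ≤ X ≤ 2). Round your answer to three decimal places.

0.004

X ~ Binomial(9, 0.70); P(1 ≤ X ≤ 2) = Σ C(9,k) p^k (1−p)^(9−k) over k:
  k=1: C(9,1)·0.70^1·0.30^8 = 0.00041
  k=2: C(9,2)·0.70^2·0.30^7 = 0.00386
Total = 0.00427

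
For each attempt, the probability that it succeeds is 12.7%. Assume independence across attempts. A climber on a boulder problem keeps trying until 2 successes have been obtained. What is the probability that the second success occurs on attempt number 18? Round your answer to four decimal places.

Y = trial on which the second success occurs; negative binomial, r=2, p=0.127.
P(Y=18) = C(17,1) · p^2 · (1−p)^16
= 17 · 0.016129 · 0.11382 = 0.031209

0.0312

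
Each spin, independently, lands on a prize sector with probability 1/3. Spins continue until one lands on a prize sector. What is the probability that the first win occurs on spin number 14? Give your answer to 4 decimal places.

Geometric (trials to first success), p = 0.333333.
P(Y = 14) = (1−p)^13 · p = 0.0051382 · 0.333333 = 0.001713

0.0017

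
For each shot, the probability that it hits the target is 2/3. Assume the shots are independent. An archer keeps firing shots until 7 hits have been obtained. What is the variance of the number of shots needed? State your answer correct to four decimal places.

5.2500

Y = total shots until the seventh success; negative binomial with r=7, p=0.666667.
Var(Y) = r(1−p)/p² = 7·0.333333 / 0.666667² = 5.250000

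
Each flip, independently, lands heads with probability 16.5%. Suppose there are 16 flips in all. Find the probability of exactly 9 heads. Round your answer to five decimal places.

X ~ Binomial(n=16, p=0.165).
P(X=9) = C(16,9) · p^9 · (1−p)^7
= 11440 · 9.0647e-08 · 0.28301 = 0.0002935

0.00029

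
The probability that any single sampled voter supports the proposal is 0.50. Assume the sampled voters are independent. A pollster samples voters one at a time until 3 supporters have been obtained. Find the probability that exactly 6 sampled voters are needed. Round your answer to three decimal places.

0.156

Y = trial on which the third success occurs; negative binomial, r=3, p=0.50.
P(Y=6) = C(5,2) · p^3 · (1−p)^3
= 10 · 0.125 · 0.125 = 0.15625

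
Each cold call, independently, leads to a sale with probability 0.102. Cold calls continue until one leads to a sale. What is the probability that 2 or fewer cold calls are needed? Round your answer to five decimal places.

Y = number of cold calls to the first success; geometric, p = 0.102.
P(Y ≤ 2) = 1 − (1−p)^2 = 1 − 0.8064040 = 0.1935960

0.19360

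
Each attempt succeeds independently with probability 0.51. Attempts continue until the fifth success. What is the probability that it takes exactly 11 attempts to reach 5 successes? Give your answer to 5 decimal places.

Y = trial on which the fifth success occurs; negative binomial, r=5, p=0.51.
P(Y=11) = C(10,4) · p^5 · (1−p)^6
= 210 · 0.034503 · 0.013841 = 0.1002875

0.10029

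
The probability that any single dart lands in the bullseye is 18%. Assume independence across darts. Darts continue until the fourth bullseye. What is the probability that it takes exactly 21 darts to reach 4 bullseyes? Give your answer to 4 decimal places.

0.0410

Y = trial on which the fourth success occurs; negative binomial, r=4, p=0.18.
P(Y=21) = C(20,3) · p^4 · (1−p)^17
= 1140 · 0.0010498 · 0.034264 = 0.041004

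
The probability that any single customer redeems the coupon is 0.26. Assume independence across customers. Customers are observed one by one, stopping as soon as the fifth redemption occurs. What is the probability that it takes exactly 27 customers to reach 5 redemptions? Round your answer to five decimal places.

0.02358

Y = trial on which the fifth success occurs; negative binomial, r=5, p=0.26.
P(Y=27) = C(26,4) · p^5 · (1−p)^22
= 14950 · 0.0011881 · 0.0013277 = 0.0235834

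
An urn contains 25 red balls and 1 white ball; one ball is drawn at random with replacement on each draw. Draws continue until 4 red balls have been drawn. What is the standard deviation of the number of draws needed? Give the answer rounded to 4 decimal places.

0.4079

Y = total draws until the fourth success; negative binomial with r=4, p=0.961538.
SD(Y) = √[r(1−p)/p²] = √(0.166400) = 0.407922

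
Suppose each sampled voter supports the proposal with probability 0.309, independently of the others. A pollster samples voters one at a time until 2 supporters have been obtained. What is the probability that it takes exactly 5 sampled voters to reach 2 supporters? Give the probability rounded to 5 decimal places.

0.12601

Y = trial on which the second success occurs; negative binomial, r=2, p=0.309.
P(Y=5) = C(4,1) · p^2 · (1−p)^3
= 4 · 0.095481 · 0.32994 = 0.1260118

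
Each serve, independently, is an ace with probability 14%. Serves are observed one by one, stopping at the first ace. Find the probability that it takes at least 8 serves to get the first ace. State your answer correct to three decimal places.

0.348

Y = number of serves to the first success; geometric, p = 0.14.
P(Y > 7) = P(first 7 all fail) = (1−p)^7 = 0.34793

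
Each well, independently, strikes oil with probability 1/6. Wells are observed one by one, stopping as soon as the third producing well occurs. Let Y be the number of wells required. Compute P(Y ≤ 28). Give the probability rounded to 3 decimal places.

0.868

Finishing within 28 wells ⇔ at least 3 successes in the first 28. With X ~ Binomial(28, 0.166667), P(Y ≤ 28) = 1 − P(X ≤ 2).
  k=0: C(28,0)·0.166667^0·0.833333^28 = 0.00607
  k=1: C(28,1)·0.166667^1·0.833333^27 = 0.03397
  k=2: C(28,2)·0.166667^2·0.833333^26 = 0.09172
1 − 0.13176 = 0.86824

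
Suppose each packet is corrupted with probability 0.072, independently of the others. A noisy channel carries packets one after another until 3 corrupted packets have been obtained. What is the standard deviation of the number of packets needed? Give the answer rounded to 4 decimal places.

23.1741

Y = total packets until the third success; negative binomial with r=3, p=0.072.
SD(Y) = √[r(1−p)/p²] = √(537.037037) = 23.174060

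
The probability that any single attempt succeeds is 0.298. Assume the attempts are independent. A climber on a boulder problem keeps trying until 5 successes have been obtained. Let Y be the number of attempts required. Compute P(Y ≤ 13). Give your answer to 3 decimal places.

Finishing within 13 attempts ⇔ at least 5 successes in the first 13. With X ~ Binomial(13, 0.298), P(Y ≤ 13) = 1 − P(X ≤ 4).
  k=0: C(13,0)·0.298^0·0.702^13 = 0.01006
  k=1: C(13,1)·0.298^1·0.702^12 = 0.05549
  k=2: C(13,2)·0.298^2·0.702^11 = 0.14133
  k=3: C(13,3)·0.298^3·0.702^10 = 0.21998
  k=4: C(13,4)·0.298^4·0.702^9 = 0.23346
1 − 0.66031 = 0.33969

0.340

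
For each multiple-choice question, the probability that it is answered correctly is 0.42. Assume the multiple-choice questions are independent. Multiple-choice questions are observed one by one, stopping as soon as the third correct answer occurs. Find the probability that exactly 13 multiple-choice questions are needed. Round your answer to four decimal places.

Y = trial on which the third success occurs; negative binomial, r=3, p=0.42.
P(Y=13) = C(12,2) · p^3 · (1−p)^10
= 66 · 0.074088 · 0.004308 = 0.021065

0.0211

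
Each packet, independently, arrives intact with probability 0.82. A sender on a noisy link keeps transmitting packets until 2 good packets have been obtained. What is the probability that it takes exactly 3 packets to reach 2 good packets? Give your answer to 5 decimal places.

0.24206

Y = trial on which the second success occurs; negative binomial, r=2, p=0.82.
P(Y=3) = C(2,1) · p^2 · (1−p)^1
= 2 · 0.6724 · 0.18 = 0.2420640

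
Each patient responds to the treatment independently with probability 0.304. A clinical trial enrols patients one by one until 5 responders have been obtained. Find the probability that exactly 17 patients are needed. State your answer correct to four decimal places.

0.0611

Y = trial on which the fifth success occurs; negative binomial, r=5, p=0.304.
P(Y=17) = C(16,4) · p^5 · (1−p)^12
= 1820 · 0.0025964 · 0.012921 = 0.061059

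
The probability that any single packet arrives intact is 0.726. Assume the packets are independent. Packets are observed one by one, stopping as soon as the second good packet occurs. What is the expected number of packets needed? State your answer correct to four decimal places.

2.7548

Y = total packets until the second success; negative binomial with r=2, p=0.726.
E[Y] = r / p = 2 / 0.726 = 2.754821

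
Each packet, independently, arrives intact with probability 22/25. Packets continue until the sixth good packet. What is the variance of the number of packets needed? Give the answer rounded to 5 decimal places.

0.92975

Y = total packets until the sixth success; negative binomial with r=6, p=0.88.
Var(Y) = r(1−p)/p² = 6·0.12 / 0.88² = 0.9297521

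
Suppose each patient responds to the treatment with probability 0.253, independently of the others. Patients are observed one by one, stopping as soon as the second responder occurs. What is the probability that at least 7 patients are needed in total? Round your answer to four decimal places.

Needing more than 6 patients ⇔ fewer than 2 successes in the first 6. With X ~ Binomial(6, 0.253), P(Y > 6) = P(X ≤ 1).
  k=0: C(6,0)·0.253^0·0.747^6 = 0.173750
  k=1: C(6,1)·0.253^1·0.747^5 = 0.353081
P(X ≤ 1) = 0.526831

0.5268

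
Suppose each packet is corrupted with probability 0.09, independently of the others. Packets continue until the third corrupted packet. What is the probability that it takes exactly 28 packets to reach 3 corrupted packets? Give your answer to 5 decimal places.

Y = trial on which the third success occurs; negative binomial, r=3, p=0.09.
P(Y=28) = C(27,2) · p^3 · (1−p)^25
= 351 · 0.000729 · 0.094631 = 0.0242142

0.02421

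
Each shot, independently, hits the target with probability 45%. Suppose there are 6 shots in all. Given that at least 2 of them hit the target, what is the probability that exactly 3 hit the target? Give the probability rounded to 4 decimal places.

X ~ Binomial(6, 0.45). Want P(X=3 | X≥2) = P(X=3) / P(X≥2).
P(X=3) = C(6,3)·0.45^3·0.55^3 = 0.303218
P(X≥2) = 1 − 0.027681 − 0.135887 = 0.836433
Ratio = 0.303218 / 0.836433 = 0.362514

0.3625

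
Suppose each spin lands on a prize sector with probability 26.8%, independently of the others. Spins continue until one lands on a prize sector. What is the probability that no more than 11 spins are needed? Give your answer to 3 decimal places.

0.968

Y = number of spins to the first success; geometric, p = 0.268.
P(Y ≤ 11) = 1 − (1−p)^11 = 1 − 0.03233 = 0.96767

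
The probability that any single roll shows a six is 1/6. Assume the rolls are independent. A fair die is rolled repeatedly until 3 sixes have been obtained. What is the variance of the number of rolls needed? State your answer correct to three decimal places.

90.000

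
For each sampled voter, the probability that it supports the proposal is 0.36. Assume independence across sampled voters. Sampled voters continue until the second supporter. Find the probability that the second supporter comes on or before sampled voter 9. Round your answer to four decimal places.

0.8908

Finishing within 9 sampled voters ⇔ at least 2 successes in the first 9. With X ~ Binomial(9, 0.36), P(Y ≤ 9) = 1 − P(X ≤ 1).
  k=0: C(9,0)·0.36^0·0.64^9 = 0.018014
  k=1: C(9,1)·0.36^1·0.64^8 = 0.091198
1 − 0.109212 = 0.890788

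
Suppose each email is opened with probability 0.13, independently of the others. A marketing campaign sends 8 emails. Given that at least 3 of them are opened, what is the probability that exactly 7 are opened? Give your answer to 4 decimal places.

0.0001

X ~ Binomial(8, 0.13). Want P(X=7 | X≥3) = P(X=7) / P(X≥3).
P(X=7) = C(8,7)·0.13^7·0.87^1 = 0.000004
P(X≥3) = 1 − 0.328212 − 0.392345 − 0.205192 = 0.074251
Ratio = 0.000004 / 0.074251 = 0.000059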